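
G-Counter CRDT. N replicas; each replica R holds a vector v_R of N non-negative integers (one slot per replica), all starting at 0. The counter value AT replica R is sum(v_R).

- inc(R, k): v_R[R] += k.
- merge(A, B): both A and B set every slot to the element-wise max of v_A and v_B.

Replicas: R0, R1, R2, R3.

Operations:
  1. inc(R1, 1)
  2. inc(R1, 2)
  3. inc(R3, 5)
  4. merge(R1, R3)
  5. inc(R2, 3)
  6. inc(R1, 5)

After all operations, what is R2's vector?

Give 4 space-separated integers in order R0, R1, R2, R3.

Answer: 0 0 3 0

Derivation:
Op 1: inc R1 by 1 -> R1=(0,1,0,0) value=1
Op 2: inc R1 by 2 -> R1=(0,3,0,0) value=3
Op 3: inc R3 by 5 -> R3=(0,0,0,5) value=5
Op 4: merge R1<->R3 -> R1=(0,3,0,5) R3=(0,3,0,5)
Op 5: inc R2 by 3 -> R2=(0,0,3,0) value=3
Op 6: inc R1 by 5 -> R1=(0,8,0,5) value=13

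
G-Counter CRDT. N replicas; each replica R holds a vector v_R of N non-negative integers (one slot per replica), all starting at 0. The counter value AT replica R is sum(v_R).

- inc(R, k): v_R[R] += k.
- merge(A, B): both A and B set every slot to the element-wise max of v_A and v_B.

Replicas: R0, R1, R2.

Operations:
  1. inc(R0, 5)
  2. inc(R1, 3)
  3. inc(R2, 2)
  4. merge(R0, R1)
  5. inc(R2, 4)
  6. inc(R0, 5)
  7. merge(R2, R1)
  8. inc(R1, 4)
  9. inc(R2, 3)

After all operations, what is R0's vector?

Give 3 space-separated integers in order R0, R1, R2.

Answer: 10 3 0

Derivation:
Op 1: inc R0 by 5 -> R0=(5,0,0) value=5
Op 2: inc R1 by 3 -> R1=(0,3,0) value=3
Op 3: inc R2 by 2 -> R2=(0,0,2) value=2
Op 4: merge R0<->R1 -> R0=(5,3,0) R1=(5,3,0)
Op 5: inc R2 by 4 -> R2=(0,0,6) value=6
Op 6: inc R0 by 5 -> R0=(10,3,0) value=13
Op 7: merge R2<->R1 -> R2=(5,3,6) R1=(5,3,6)
Op 8: inc R1 by 4 -> R1=(5,7,6) value=18
Op 9: inc R2 by 3 -> R2=(5,3,9) value=17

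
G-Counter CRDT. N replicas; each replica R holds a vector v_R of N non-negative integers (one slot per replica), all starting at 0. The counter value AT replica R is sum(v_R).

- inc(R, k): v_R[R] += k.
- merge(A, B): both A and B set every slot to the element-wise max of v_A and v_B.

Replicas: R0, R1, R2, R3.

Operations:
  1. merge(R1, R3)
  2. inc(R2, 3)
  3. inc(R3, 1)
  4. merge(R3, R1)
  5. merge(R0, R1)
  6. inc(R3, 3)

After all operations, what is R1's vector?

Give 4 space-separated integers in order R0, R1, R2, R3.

Op 1: merge R1<->R3 -> R1=(0,0,0,0) R3=(0,0,0,0)
Op 2: inc R2 by 3 -> R2=(0,0,3,0) value=3
Op 3: inc R3 by 1 -> R3=(0,0,0,1) value=1
Op 4: merge R3<->R1 -> R3=(0,0,0,1) R1=(0,0,0,1)
Op 5: merge R0<->R1 -> R0=(0,0,0,1) R1=(0,0,0,1)
Op 6: inc R3 by 3 -> R3=(0,0,0,4) value=4

Answer: 0 0 0 1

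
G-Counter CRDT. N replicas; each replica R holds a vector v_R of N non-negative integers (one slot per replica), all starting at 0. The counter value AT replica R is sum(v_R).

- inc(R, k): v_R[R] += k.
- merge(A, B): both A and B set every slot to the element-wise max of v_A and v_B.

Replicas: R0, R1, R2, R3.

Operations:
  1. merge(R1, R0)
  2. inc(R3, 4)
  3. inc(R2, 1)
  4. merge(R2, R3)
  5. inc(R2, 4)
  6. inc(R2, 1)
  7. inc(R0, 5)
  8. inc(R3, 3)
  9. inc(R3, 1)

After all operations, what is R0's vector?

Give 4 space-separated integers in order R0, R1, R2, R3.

Op 1: merge R1<->R0 -> R1=(0,0,0,0) R0=(0,0,0,0)
Op 2: inc R3 by 4 -> R3=(0,0,0,4) value=4
Op 3: inc R2 by 1 -> R2=(0,0,1,0) value=1
Op 4: merge R2<->R3 -> R2=(0,0,1,4) R3=(0,0,1,4)
Op 5: inc R2 by 4 -> R2=(0,0,5,4) value=9
Op 6: inc R2 by 1 -> R2=(0,0,6,4) value=10
Op 7: inc R0 by 5 -> R0=(5,0,0,0) value=5
Op 8: inc R3 by 3 -> R3=(0,0,1,7) value=8
Op 9: inc R3 by 1 -> R3=(0,0,1,8) value=9

Answer: 5 0 0 0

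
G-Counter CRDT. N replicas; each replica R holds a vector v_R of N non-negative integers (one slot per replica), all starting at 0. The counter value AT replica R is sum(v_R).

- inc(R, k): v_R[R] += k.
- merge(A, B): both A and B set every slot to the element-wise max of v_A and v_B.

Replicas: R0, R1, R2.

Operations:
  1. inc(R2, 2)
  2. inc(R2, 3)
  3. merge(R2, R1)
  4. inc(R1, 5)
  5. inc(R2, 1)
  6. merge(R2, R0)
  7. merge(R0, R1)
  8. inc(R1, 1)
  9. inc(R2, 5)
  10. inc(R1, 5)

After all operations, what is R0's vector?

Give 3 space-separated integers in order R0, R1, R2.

Op 1: inc R2 by 2 -> R2=(0,0,2) value=2
Op 2: inc R2 by 3 -> R2=(0,0,5) value=5
Op 3: merge R2<->R1 -> R2=(0,0,5) R1=(0,0,5)
Op 4: inc R1 by 5 -> R1=(0,5,5) value=10
Op 5: inc R2 by 1 -> R2=(0,0,6) value=6
Op 6: merge R2<->R0 -> R2=(0,0,6) R0=(0,0,6)
Op 7: merge R0<->R1 -> R0=(0,5,6) R1=(0,5,6)
Op 8: inc R1 by 1 -> R1=(0,6,6) value=12
Op 9: inc R2 by 5 -> R2=(0,0,11) value=11
Op 10: inc R1 by 5 -> R1=(0,11,6) value=17

Answer: 0 5 6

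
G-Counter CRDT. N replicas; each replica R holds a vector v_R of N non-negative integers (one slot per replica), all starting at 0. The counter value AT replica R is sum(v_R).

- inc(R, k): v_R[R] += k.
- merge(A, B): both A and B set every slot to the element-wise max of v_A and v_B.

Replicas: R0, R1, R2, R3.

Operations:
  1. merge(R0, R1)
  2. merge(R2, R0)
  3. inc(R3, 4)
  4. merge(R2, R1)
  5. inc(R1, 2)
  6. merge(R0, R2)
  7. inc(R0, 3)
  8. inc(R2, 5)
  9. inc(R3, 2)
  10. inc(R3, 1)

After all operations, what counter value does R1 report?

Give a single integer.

Op 1: merge R0<->R1 -> R0=(0,0,0,0) R1=(0,0,0,0)
Op 2: merge R2<->R0 -> R2=(0,0,0,0) R0=(0,0,0,0)
Op 3: inc R3 by 4 -> R3=(0,0,0,4) value=4
Op 4: merge R2<->R1 -> R2=(0,0,0,0) R1=(0,0,0,0)
Op 5: inc R1 by 2 -> R1=(0,2,0,0) value=2
Op 6: merge R0<->R2 -> R0=(0,0,0,0) R2=(0,0,0,0)
Op 7: inc R0 by 3 -> R0=(3,0,0,0) value=3
Op 8: inc R2 by 5 -> R2=(0,0,5,0) value=5
Op 9: inc R3 by 2 -> R3=(0,0,0,6) value=6
Op 10: inc R3 by 1 -> R3=(0,0,0,7) value=7

Answer: 2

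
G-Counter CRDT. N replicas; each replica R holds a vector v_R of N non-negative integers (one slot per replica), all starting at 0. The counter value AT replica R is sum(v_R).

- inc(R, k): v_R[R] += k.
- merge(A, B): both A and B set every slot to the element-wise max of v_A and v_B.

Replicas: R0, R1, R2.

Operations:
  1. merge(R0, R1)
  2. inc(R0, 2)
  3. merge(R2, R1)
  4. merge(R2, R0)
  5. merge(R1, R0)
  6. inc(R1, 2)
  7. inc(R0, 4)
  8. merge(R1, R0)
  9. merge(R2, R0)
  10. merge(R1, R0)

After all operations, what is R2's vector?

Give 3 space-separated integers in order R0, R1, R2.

Answer: 6 2 0

Derivation:
Op 1: merge R0<->R1 -> R0=(0,0,0) R1=(0,0,0)
Op 2: inc R0 by 2 -> R0=(2,0,0) value=2
Op 3: merge R2<->R1 -> R2=(0,0,0) R1=(0,0,0)
Op 4: merge R2<->R0 -> R2=(2,0,0) R0=(2,0,0)
Op 5: merge R1<->R0 -> R1=(2,0,0) R0=(2,0,0)
Op 6: inc R1 by 2 -> R1=(2,2,0) value=4
Op 7: inc R0 by 4 -> R0=(6,0,0) value=6
Op 8: merge R1<->R0 -> R1=(6,2,0) R0=(6,2,0)
Op 9: merge R2<->R0 -> R2=(6,2,0) R0=(6,2,0)
Op 10: merge R1<->R0 -> R1=(6,2,0) R0=(6,2,0)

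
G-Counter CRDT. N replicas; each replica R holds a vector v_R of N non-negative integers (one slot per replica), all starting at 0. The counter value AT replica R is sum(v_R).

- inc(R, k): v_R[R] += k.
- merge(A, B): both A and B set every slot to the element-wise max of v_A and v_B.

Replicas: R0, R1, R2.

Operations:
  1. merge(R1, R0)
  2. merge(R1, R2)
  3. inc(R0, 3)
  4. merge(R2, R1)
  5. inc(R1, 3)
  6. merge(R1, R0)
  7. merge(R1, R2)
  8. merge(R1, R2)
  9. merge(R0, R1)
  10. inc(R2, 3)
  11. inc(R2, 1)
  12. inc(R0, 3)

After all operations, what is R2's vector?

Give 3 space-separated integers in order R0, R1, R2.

Op 1: merge R1<->R0 -> R1=(0,0,0) R0=(0,0,0)
Op 2: merge R1<->R2 -> R1=(0,0,0) R2=(0,0,0)
Op 3: inc R0 by 3 -> R0=(3,0,0) value=3
Op 4: merge R2<->R1 -> R2=(0,0,0) R1=(0,0,0)
Op 5: inc R1 by 3 -> R1=(0,3,0) value=3
Op 6: merge R1<->R0 -> R1=(3,3,0) R0=(3,3,0)
Op 7: merge R1<->R2 -> R1=(3,3,0) R2=(3,3,0)
Op 8: merge R1<->R2 -> R1=(3,3,0) R2=(3,3,0)
Op 9: merge R0<->R1 -> R0=(3,3,0) R1=(3,3,0)
Op 10: inc R2 by 3 -> R2=(3,3,3) value=9
Op 11: inc R2 by 1 -> R2=(3,3,4) value=10
Op 12: inc R0 by 3 -> R0=(6,3,0) value=9

Answer: 3 3 4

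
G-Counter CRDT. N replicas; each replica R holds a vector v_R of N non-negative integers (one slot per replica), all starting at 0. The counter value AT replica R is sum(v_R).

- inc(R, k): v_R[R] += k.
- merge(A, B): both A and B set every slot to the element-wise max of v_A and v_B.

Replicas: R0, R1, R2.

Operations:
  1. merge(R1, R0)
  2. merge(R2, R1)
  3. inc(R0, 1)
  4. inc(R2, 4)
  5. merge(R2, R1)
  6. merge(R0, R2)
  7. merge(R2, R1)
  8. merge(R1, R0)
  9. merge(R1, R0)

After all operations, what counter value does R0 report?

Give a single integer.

Op 1: merge R1<->R0 -> R1=(0,0,0) R0=(0,0,0)
Op 2: merge R2<->R1 -> R2=(0,0,0) R1=(0,0,0)
Op 3: inc R0 by 1 -> R0=(1,0,0) value=1
Op 4: inc R2 by 4 -> R2=(0,0,4) value=4
Op 5: merge R2<->R1 -> R2=(0,0,4) R1=(0,0,4)
Op 6: merge R0<->R2 -> R0=(1,0,4) R2=(1,0,4)
Op 7: merge R2<->R1 -> R2=(1,0,4) R1=(1,0,4)
Op 8: merge R1<->R0 -> R1=(1,0,4) R0=(1,0,4)
Op 9: merge R1<->R0 -> R1=(1,0,4) R0=(1,0,4)

Answer: 5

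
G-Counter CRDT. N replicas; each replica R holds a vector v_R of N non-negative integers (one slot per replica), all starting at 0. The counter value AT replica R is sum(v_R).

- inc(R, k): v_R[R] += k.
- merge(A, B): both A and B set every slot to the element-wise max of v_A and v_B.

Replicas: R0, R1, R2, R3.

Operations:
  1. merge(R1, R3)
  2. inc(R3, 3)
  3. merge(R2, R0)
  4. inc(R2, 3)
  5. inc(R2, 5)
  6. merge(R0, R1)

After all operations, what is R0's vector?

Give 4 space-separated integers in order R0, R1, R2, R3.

Op 1: merge R1<->R3 -> R1=(0,0,0,0) R3=(0,0,0,0)
Op 2: inc R3 by 3 -> R3=(0,0,0,3) value=3
Op 3: merge R2<->R0 -> R2=(0,0,0,0) R0=(0,0,0,0)
Op 4: inc R2 by 3 -> R2=(0,0,3,0) value=3
Op 5: inc R2 by 5 -> R2=(0,0,8,0) value=8
Op 6: merge R0<->R1 -> R0=(0,0,0,0) R1=(0,0,0,0)

Answer: 0 0 0 0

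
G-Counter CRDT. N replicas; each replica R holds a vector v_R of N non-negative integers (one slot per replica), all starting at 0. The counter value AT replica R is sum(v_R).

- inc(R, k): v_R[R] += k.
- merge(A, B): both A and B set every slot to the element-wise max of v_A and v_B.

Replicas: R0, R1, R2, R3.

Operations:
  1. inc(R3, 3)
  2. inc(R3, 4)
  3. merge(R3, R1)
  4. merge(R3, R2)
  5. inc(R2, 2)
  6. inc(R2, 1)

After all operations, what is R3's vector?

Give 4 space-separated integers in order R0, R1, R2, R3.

Op 1: inc R3 by 3 -> R3=(0,0,0,3) value=3
Op 2: inc R3 by 4 -> R3=(0,0,0,7) value=7
Op 3: merge R3<->R1 -> R3=(0,0,0,7) R1=(0,0,0,7)
Op 4: merge R3<->R2 -> R3=(0,0,0,7) R2=(0,0,0,7)
Op 5: inc R2 by 2 -> R2=(0,0,2,7) value=9
Op 6: inc R2 by 1 -> R2=(0,0,3,7) value=10

Answer: 0 0 0 7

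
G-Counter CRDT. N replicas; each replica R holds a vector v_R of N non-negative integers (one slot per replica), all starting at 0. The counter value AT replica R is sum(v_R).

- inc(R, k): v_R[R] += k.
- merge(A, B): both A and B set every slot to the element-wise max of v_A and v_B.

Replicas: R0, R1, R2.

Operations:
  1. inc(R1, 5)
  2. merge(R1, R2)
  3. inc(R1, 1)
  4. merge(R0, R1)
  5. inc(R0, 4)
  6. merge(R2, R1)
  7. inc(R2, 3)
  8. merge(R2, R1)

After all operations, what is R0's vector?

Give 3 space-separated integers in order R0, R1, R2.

Answer: 4 6 0

Derivation:
Op 1: inc R1 by 5 -> R1=(0,5,0) value=5
Op 2: merge R1<->R2 -> R1=(0,5,0) R2=(0,5,0)
Op 3: inc R1 by 1 -> R1=(0,6,0) value=6
Op 4: merge R0<->R1 -> R0=(0,6,0) R1=(0,6,0)
Op 5: inc R0 by 4 -> R0=(4,6,0) value=10
Op 6: merge R2<->R1 -> R2=(0,6,0) R1=(0,6,0)
Op 7: inc R2 by 3 -> R2=(0,6,3) value=9
Op 8: merge R2<->R1 -> R2=(0,6,3) R1=(0,6,3)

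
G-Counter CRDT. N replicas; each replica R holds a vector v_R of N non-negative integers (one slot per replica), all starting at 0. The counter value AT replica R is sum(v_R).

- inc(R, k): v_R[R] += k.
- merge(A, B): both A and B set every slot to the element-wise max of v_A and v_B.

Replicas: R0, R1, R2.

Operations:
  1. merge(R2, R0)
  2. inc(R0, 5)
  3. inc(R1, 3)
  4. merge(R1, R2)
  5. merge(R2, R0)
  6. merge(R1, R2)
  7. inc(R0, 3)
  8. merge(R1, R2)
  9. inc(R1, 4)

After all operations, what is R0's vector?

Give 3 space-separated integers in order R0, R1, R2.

Answer: 8 3 0

Derivation:
Op 1: merge R2<->R0 -> R2=(0,0,0) R0=(0,0,0)
Op 2: inc R0 by 5 -> R0=(5,0,0) value=5
Op 3: inc R1 by 3 -> R1=(0,3,0) value=3
Op 4: merge R1<->R2 -> R1=(0,3,0) R2=(0,3,0)
Op 5: merge R2<->R0 -> R2=(5,3,0) R0=(5,3,0)
Op 6: merge R1<->R2 -> R1=(5,3,0) R2=(5,3,0)
Op 7: inc R0 by 3 -> R0=(8,3,0) value=11
Op 8: merge R1<->R2 -> R1=(5,3,0) R2=(5,3,0)
Op 9: inc R1 by 4 -> R1=(5,7,0) value=12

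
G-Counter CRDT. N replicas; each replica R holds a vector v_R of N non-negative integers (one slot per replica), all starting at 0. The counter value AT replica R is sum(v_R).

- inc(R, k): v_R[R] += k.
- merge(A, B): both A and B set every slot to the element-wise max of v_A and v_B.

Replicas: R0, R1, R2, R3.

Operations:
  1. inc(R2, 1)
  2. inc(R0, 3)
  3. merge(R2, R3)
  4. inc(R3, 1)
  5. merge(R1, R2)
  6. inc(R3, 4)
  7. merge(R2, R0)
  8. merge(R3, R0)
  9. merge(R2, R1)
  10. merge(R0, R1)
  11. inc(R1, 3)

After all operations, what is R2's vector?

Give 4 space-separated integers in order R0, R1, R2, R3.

Answer: 3 0 1 0

Derivation:
Op 1: inc R2 by 1 -> R2=(0,0,1,0) value=1
Op 2: inc R0 by 3 -> R0=(3,0,0,0) value=3
Op 3: merge R2<->R3 -> R2=(0,0,1,0) R3=(0,0,1,0)
Op 4: inc R3 by 1 -> R3=(0,0,1,1) value=2
Op 5: merge R1<->R2 -> R1=(0,0,1,0) R2=(0,0,1,0)
Op 6: inc R3 by 4 -> R3=(0,0,1,5) value=6
Op 7: merge R2<->R0 -> R2=(3,0,1,0) R0=(3,0,1,0)
Op 8: merge R3<->R0 -> R3=(3,0,1,5) R0=(3,0,1,5)
Op 9: merge R2<->R1 -> R2=(3,0,1,0) R1=(3,0,1,0)
Op 10: merge R0<->R1 -> R0=(3,0,1,5) R1=(3,0,1,5)
Op 11: inc R1 by 3 -> R1=(3,3,1,5) value=12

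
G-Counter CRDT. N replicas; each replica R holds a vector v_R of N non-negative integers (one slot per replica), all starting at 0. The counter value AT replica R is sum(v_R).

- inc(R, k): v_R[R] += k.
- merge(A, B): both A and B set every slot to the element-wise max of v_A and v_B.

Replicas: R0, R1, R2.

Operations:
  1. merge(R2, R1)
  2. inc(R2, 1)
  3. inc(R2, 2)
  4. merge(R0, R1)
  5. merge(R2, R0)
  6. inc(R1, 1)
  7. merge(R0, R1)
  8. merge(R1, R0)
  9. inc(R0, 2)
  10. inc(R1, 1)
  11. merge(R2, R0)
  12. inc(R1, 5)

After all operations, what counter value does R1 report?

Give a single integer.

Op 1: merge R2<->R1 -> R2=(0,0,0) R1=(0,0,0)
Op 2: inc R2 by 1 -> R2=(0,0,1) value=1
Op 3: inc R2 by 2 -> R2=(0,0,3) value=3
Op 4: merge R0<->R1 -> R0=(0,0,0) R1=(0,0,0)
Op 5: merge R2<->R0 -> R2=(0,0,3) R0=(0,0,3)
Op 6: inc R1 by 1 -> R1=(0,1,0) value=1
Op 7: merge R0<->R1 -> R0=(0,1,3) R1=(0,1,3)
Op 8: merge R1<->R0 -> R1=(0,1,3) R0=(0,1,3)
Op 9: inc R0 by 2 -> R0=(2,1,3) value=6
Op 10: inc R1 by 1 -> R1=(0,2,3) value=5
Op 11: merge R2<->R0 -> R2=(2,1,3) R0=(2,1,3)
Op 12: inc R1 by 5 -> R1=(0,7,3) value=10

Answer: 10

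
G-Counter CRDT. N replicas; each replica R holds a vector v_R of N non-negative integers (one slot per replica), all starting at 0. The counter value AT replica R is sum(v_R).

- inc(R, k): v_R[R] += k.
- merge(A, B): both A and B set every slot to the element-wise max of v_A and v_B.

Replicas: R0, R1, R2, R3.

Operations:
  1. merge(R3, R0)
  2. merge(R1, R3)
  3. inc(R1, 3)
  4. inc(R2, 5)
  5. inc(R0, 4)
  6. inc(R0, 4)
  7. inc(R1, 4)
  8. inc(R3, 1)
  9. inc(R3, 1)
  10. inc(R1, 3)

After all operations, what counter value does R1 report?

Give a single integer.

Answer: 10

Derivation:
Op 1: merge R3<->R0 -> R3=(0,0,0,0) R0=(0,0,0,0)
Op 2: merge R1<->R3 -> R1=(0,0,0,0) R3=(0,0,0,0)
Op 3: inc R1 by 3 -> R1=(0,3,0,0) value=3
Op 4: inc R2 by 5 -> R2=(0,0,5,0) value=5
Op 5: inc R0 by 4 -> R0=(4,0,0,0) value=4
Op 6: inc R0 by 4 -> R0=(8,0,0,0) value=8
Op 7: inc R1 by 4 -> R1=(0,7,0,0) value=7
Op 8: inc R3 by 1 -> R3=(0,0,0,1) value=1
Op 9: inc R3 by 1 -> R3=(0,0,0,2) value=2
Op 10: inc R1 by 3 -> R1=(0,10,0,0) value=10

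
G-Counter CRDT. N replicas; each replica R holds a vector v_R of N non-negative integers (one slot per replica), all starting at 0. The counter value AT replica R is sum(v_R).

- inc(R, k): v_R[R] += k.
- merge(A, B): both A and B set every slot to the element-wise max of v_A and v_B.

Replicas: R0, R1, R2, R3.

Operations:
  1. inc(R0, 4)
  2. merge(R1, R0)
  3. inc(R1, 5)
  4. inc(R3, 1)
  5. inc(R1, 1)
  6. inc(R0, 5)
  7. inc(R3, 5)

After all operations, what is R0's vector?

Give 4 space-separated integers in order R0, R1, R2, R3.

Op 1: inc R0 by 4 -> R0=(4,0,0,0) value=4
Op 2: merge R1<->R0 -> R1=(4,0,0,0) R0=(4,0,0,0)
Op 3: inc R1 by 5 -> R1=(4,5,0,0) value=9
Op 4: inc R3 by 1 -> R3=(0,0,0,1) value=1
Op 5: inc R1 by 1 -> R1=(4,6,0,0) value=10
Op 6: inc R0 by 5 -> R0=(9,0,0,0) value=9
Op 7: inc R3 by 5 -> R3=(0,0,0,6) value=6

Answer: 9 0 0 0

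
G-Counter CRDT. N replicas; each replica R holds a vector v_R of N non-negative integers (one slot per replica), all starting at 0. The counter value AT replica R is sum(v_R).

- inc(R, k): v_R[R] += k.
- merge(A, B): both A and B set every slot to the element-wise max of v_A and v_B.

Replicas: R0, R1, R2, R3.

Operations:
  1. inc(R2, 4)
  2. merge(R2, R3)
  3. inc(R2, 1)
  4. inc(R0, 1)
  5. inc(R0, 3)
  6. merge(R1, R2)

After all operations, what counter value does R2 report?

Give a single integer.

Answer: 5

Derivation:
Op 1: inc R2 by 4 -> R2=(0,0,4,0) value=4
Op 2: merge R2<->R3 -> R2=(0,0,4,0) R3=(0,0,4,0)
Op 3: inc R2 by 1 -> R2=(0,0,5,0) value=5
Op 4: inc R0 by 1 -> R0=(1,0,0,0) value=1
Op 5: inc R0 by 3 -> R0=(4,0,0,0) value=4
Op 6: merge R1<->R2 -> R1=(0,0,5,0) R2=(0,0,5,0)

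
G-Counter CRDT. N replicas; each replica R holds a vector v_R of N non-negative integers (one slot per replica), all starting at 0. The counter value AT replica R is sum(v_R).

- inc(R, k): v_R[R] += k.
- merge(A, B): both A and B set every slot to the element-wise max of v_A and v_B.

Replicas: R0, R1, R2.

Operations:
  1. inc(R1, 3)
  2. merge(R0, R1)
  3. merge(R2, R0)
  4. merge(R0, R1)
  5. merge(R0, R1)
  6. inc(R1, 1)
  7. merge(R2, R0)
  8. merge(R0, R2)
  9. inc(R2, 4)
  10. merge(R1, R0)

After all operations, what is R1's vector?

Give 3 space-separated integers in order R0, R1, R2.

Answer: 0 4 0

Derivation:
Op 1: inc R1 by 3 -> R1=(0,3,0) value=3
Op 2: merge R0<->R1 -> R0=(0,3,0) R1=(0,3,0)
Op 3: merge R2<->R0 -> R2=(0,3,0) R0=(0,3,0)
Op 4: merge R0<->R1 -> R0=(0,3,0) R1=(0,3,0)
Op 5: merge R0<->R1 -> R0=(0,3,0) R1=(0,3,0)
Op 6: inc R1 by 1 -> R1=(0,4,0) value=4
Op 7: merge R2<->R0 -> R2=(0,3,0) R0=(0,3,0)
Op 8: merge R0<->R2 -> R0=(0,3,0) R2=(0,3,0)
Op 9: inc R2 by 4 -> R2=(0,3,4) value=7
Op 10: merge R1<->R0 -> R1=(0,4,0) R0=(0,4,0)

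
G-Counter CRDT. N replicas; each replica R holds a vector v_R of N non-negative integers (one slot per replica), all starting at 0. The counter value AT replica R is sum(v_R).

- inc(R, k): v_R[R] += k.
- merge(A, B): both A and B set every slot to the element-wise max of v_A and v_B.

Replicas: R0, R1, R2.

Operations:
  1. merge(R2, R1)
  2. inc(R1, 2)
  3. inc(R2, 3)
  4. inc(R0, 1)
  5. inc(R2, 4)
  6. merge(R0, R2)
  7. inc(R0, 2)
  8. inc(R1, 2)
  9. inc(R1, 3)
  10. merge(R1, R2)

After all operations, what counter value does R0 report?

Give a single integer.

Op 1: merge R2<->R1 -> R2=(0,0,0) R1=(0,0,0)
Op 2: inc R1 by 2 -> R1=(0,2,0) value=2
Op 3: inc R2 by 3 -> R2=(0,0,3) value=3
Op 4: inc R0 by 1 -> R0=(1,0,0) value=1
Op 5: inc R2 by 4 -> R2=(0,0,7) value=7
Op 6: merge R0<->R2 -> R0=(1,0,7) R2=(1,0,7)
Op 7: inc R0 by 2 -> R0=(3,0,7) value=10
Op 8: inc R1 by 2 -> R1=(0,4,0) value=4
Op 9: inc R1 by 3 -> R1=(0,7,0) value=7
Op 10: merge R1<->R2 -> R1=(1,7,7) R2=(1,7,7)

Answer: 10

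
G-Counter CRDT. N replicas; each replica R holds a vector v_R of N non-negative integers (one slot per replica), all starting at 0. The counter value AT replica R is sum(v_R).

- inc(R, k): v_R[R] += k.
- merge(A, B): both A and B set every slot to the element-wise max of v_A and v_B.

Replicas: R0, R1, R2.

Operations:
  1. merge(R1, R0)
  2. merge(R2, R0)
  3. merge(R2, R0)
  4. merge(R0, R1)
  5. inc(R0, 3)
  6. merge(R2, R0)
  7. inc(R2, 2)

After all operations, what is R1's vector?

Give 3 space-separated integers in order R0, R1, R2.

Op 1: merge R1<->R0 -> R1=(0,0,0) R0=(0,0,0)
Op 2: merge R2<->R0 -> R2=(0,0,0) R0=(0,0,0)
Op 3: merge R2<->R0 -> R2=(0,0,0) R0=(0,0,0)
Op 4: merge R0<->R1 -> R0=(0,0,0) R1=(0,0,0)
Op 5: inc R0 by 3 -> R0=(3,0,0) value=3
Op 6: merge R2<->R0 -> R2=(3,0,0) R0=(3,0,0)
Op 7: inc R2 by 2 -> R2=(3,0,2) value=5

Answer: 0 0 0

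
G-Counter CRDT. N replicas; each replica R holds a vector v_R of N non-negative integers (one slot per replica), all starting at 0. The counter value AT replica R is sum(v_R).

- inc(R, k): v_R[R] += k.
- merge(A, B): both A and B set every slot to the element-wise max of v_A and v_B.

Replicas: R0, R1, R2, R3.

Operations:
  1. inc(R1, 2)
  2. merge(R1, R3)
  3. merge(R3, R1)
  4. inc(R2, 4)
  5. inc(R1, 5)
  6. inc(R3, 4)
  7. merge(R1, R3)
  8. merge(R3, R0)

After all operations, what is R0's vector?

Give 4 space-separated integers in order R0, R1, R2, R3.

Op 1: inc R1 by 2 -> R1=(0,2,0,0) value=2
Op 2: merge R1<->R3 -> R1=(0,2,0,0) R3=(0,2,0,0)
Op 3: merge R3<->R1 -> R3=(0,2,0,0) R1=(0,2,0,0)
Op 4: inc R2 by 4 -> R2=(0,0,4,0) value=4
Op 5: inc R1 by 5 -> R1=(0,7,0,0) value=7
Op 6: inc R3 by 4 -> R3=(0,2,0,4) value=6
Op 7: merge R1<->R3 -> R1=(0,7,0,4) R3=(0,7,0,4)
Op 8: merge R3<->R0 -> R3=(0,7,0,4) R0=(0,7,0,4)

Answer: 0 7 0 4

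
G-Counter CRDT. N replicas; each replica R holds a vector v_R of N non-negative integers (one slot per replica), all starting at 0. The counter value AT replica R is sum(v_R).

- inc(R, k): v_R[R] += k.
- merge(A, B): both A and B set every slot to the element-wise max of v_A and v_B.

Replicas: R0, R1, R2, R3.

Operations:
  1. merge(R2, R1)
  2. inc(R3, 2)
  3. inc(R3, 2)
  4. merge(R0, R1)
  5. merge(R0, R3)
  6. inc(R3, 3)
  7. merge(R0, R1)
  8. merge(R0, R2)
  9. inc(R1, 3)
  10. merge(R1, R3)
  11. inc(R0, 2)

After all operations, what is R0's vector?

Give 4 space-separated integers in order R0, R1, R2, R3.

Op 1: merge R2<->R1 -> R2=(0,0,0,0) R1=(0,0,0,0)
Op 2: inc R3 by 2 -> R3=(0,0,0,2) value=2
Op 3: inc R3 by 2 -> R3=(0,0,0,4) value=4
Op 4: merge R0<->R1 -> R0=(0,0,0,0) R1=(0,0,0,0)
Op 5: merge R0<->R3 -> R0=(0,0,0,4) R3=(0,0,0,4)
Op 6: inc R3 by 3 -> R3=(0,0,0,7) value=7
Op 7: merge R0<->R1 -> R0=(0,0,0,4) R1=(0,0,0,4)
Op 8: merge R0<->R2 -> R0=(0,0,0,4) R2=(0,0,0,4)
Op 9: inc R1 by 3 -> R1=(0,3,0,4) value=7
Op 10: merge R1<->R3 -> R1=(0,3,0,7) R3=(0,3,0,7)
Op 11: inc R0 by 2 -> R0=(2,0,0,4) value=6

Answer: 2 0 0 4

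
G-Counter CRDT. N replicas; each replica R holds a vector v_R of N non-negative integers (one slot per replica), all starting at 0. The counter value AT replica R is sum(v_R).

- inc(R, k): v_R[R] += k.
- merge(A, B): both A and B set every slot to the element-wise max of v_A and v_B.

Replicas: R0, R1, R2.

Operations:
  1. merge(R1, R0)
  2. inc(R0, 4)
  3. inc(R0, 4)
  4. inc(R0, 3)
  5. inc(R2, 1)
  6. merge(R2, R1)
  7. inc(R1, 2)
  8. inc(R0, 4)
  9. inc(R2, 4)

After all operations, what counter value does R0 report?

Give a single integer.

Answer: 15

Derivation:
Op 1: merge R1<->R0 -> R1=(0,0,0) R0=(0,0,0)
Op 2: inc R0 by 4 -> R0=(4,0,0) value=4
Op 3: inc R0 by 4 -> R0=(8,0,0) value=8
Op 4: inc R0 by 3 -> R0=(11,0,0) value=11
Op 5: inc R2 by 1 -> R2=(0,0,1) value=1
Op 6: merge R2<->R1 -> R2=(0,0,1) R1=(0,0,1)
Op 7: inc R1 by 2 -> R1=(0,2,1) value=3
Op 8: inc R0 by 4 -> R0=(15,0,0) value=15
Op 9: inc R2 by 4 -> R2=(0,0,5) value=5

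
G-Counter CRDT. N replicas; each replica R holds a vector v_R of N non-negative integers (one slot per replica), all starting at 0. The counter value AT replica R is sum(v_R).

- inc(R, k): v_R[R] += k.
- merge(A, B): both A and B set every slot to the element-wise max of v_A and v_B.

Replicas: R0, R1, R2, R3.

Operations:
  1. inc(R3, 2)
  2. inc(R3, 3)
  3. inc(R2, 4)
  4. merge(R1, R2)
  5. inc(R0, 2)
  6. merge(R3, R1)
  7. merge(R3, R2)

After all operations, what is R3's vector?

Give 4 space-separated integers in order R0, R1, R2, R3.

Answer: 0 0 4 5

Derivation:
Op 1: inc R3 by 2 -> R3=(0,0,0,2) value=2
Op 2: inc R3 by 3 -> R3=(0,0,0,5) value=5
Op 3: inc R2 by 4 -> R2=(0,0,4,0) value=4
Op 4: merge R1<->R2 -> R1=(0,0,4,0) R2=(0,0,4,0)
Op 5: inc R0 by 2 -> R0=(2,0,0,0) value=2
Op 6: merge R3<->R1 -> R3=(0,0,4,5) R1=(0,0,4,5)
Op 7: merge R3<->R2 -> R3=(0,0,4,5) R2=(0,0,4,5)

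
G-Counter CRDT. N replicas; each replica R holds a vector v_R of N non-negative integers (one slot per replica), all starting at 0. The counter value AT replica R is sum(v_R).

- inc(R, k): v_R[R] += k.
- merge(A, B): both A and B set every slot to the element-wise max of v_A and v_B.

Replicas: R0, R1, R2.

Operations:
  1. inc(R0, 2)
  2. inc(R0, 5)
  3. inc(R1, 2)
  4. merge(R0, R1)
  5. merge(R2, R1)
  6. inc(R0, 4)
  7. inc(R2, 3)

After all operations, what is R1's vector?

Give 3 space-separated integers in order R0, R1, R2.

Op 1: inc R0 by 2 -> R0=(2,0,0) value=2
Op 2: inc R0 by 5 -> R0=(7,0,0) value=7
Op 3: inc R1 by 2 -> R1=(0,2,0) value=2
Op 4: merge R0<->R1 -> R0=(7,2,0) R1=(7,2,0)
Op 5: merge R2<->R1 -> R2=(7,2,0) R1=(7,2,0)
Op 6: inc R0 by 4 -> R0=(11,2,0) value=13
Op 7: inc R2 by 3 -> R2=(7,2,3) value=12

Answer: 7 2 0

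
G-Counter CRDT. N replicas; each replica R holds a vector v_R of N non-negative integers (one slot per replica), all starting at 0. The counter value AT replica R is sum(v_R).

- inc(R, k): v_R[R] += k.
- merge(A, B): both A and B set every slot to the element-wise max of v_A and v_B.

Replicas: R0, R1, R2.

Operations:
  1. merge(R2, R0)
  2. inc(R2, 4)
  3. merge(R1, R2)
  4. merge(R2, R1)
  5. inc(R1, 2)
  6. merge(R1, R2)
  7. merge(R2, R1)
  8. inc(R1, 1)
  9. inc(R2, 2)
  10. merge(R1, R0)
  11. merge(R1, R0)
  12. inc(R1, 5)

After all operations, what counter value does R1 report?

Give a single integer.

Answer: 12

Derivation:
Op 1: merge R2<->R0 -> R2=(0,0,0) R0=(0,0,0)
Op 2: inc R2 by 4 -> R2=(0,0,4) value=4
Op 3: merge R1<->R2 -> R1=(0,0,4) R2=(0,0,4)
Op 4: merge R2<->R1 -> R2=(0,0,4) R1=(0,0,4)
Op 5: inc R1 by 2 -> R1=(0,2,4) value=6
Op 6: merge R1<->R2 -> R1=(0,2,4) R2=(0,2,4)
Op 7: merge R2<->R1 -> R2=(0,2,4) R1=(0,2,4)
Op 8: inc R1 by 1 -> R1=(0,3,4) value=7
Op 9: inc R2 by 2 -> R2=(0,2,6) value=8
Op 10: merge R1<->R0 -> R1=(0,3,4) R0=(0,3,4)
Op 11: merge R1<->R0 -> R1=(0,3,4) R0=(0,3,4)
Op 12: inc R1 by 5 -> R1=(0,8,4) value=12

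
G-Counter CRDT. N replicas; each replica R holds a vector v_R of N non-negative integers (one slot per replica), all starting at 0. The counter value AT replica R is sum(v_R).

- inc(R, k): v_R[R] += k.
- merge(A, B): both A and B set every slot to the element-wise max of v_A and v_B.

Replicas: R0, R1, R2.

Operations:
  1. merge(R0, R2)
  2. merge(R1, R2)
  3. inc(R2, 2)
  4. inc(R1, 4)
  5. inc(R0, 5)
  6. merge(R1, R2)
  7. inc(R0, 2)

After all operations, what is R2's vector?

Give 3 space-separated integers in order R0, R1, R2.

Op 1: merge R0<->R2 -> R0=(0,0,0) R2=(0,0,0)
Op 2: merge R1<->R2 -> R1=(0,0,0) R2=(0,0,0)
Op 3: inc R2 by 2 -> R2=(0,0,2) value=2
Op 4: inc R1 by 4 -> R1=(0,4,0) value=4
Op 5: inc R0 by 5 -> R0=(5,0,0) value=5
Op 6: merge R1<->R2 -> R1=(0,4,2) R2=(0,4,2)
Op 7: inc R0 by 2 -> R0=(7,0,0) value=7

Answer: 0 4 2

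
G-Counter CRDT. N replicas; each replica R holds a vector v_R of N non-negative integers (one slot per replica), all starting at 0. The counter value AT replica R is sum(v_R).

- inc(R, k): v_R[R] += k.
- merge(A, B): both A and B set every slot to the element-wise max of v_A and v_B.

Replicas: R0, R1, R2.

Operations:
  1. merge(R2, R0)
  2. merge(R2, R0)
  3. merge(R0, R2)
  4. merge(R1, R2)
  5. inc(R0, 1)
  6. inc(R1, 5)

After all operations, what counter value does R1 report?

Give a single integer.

Op 1: merge R2<->R0 -> R2=(0,0,0) R0=(0,0,0)
Op 2: merge R2<->R0 -> R2=(0,0,0) R0=(0,0,0)
Op 3: merge R0<->R2 -> R0=(0,0,0) R2=(0,0,0)
Op 4: merge R1<->R2 -> R1=(0,0,0) R2=(0,0,0)
Op 5: inc R0 by 1 -> R0=(1,0,0) value=1
Op 6: inc R1 by 5 -> R1=(0,5,0) value=5

Answer: 5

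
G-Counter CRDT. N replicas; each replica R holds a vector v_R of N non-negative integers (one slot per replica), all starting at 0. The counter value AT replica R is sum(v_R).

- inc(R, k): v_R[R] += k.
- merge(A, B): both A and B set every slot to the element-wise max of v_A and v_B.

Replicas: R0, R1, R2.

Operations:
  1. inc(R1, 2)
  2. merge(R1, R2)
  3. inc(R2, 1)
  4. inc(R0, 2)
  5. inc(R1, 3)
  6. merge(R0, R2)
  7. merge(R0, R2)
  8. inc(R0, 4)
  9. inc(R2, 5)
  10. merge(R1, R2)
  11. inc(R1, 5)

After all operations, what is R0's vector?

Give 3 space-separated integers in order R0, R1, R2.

Answer: 6 2 1

Derivation:
Op 1: inc R1 by 2 -> R1=(0,2,0) value=2
Op 2: merge R1<->R2 -> R1=(0,2,0) R2=(0,2,0)
Op 3: inc R2 by 1 -> R2=(0,2,1) value=3
Op 4: inc R0 by 2 -> R0=(2,0,0) value=2
Op 5: inc R1 by 3 -> R1=(0,5,0) value=5
Op 6: merge R0<->R2 -> R0=(2,2,1) R2=(2,2,1)
Op 7: merge R0<->R2 -> R0=(2,2,1) R2=(2,2,1)
Op 8: inc R0 by 4 -> R0=(6,2,1) value=9
Op 9: inc R2 by 5 -> R2=(2,2,6) value=10
Op 10: merge R1<->R2 -> R1=(2,5,6) R2=(2,5,6)
Op 11: inc R1 by 5 -> R1=(2,10,6) value=18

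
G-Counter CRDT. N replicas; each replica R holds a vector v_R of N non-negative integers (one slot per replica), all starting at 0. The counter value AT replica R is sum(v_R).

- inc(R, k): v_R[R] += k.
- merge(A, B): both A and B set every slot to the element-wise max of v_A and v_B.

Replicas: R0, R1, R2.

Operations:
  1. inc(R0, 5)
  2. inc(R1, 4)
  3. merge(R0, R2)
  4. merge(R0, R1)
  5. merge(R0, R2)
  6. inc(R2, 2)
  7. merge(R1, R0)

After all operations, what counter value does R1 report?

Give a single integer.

Answer: 9

Derivation:
Op 1: inc R0 by 5 -> R0=(5,0,0) value=5
Op 2: inc R1 by 4 -> R1=(0,4,0) value=4
Op 3: merge R0<->R2 -> R0=(5,0,0) R2=(5,0,0)
Op 4: merge R0<->R1 -> R0=(5,4,0) R1=(5,4,0)
Op 5: merge R0<->R2 -> R0=(5,4,0) R2=(5,4,0)
Op 6: inc R2 by 2 -> R2=(5,4,2) value=11
Op 7: merge R1<->R0 -> R1=(5,4,0) R0=(5,4,0)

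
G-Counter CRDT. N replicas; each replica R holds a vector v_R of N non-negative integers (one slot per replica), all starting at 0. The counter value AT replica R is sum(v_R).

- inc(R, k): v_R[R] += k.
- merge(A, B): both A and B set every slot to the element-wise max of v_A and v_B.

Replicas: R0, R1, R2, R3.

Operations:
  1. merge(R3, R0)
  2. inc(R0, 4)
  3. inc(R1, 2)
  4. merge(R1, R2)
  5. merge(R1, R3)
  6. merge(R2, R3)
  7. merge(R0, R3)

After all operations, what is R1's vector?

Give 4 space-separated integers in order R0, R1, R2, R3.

Op 1: merge R3<->R0 -> R3=(0,0,0,0) R0=(0,0,0,0)
Op 2: inc R0 by 4 -> R0=(4,0,0,0) value=4
Op 3: inc R1 by 2 -> R1=(0,2,0,0) value=2
Op 4: merge R1<->R2 -> R1=(0,2,0,0) R2=(0,2,0,0)
Op 5: merge R1<->R3 -> R1=(0,2,0,0) R3=(0,2,0,0)
Op 6: merge R2<->R3 -> R2=(0,2,0,0) R3=(0,2,0,0)
Op 7: merge R0<->R3 -> R0=(4,2,0,0) R3=(4,2,0,0)

Answer: 0 2 0 0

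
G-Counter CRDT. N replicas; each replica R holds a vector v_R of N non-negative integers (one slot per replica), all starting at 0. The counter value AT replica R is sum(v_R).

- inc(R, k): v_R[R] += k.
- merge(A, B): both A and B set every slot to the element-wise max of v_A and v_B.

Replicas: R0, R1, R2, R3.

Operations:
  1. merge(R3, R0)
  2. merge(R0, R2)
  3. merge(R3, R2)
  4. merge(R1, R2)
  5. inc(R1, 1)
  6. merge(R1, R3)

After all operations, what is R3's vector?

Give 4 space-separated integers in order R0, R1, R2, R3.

Op 1: merge R3<->R0 -> R3=(0,0,0,0) R0=(0,0,0,0)
Op 2: merge R0<->R2 -> R0=(0,0,0,0) R2=(0,0,0,0)
Op 3: merge R3<->R2 -> R3=(0,0,0,0) R2=(0,0,0,0)
Op 4: merge R1<->R2 -> R1=(0,0,0,0) R2=(0,0,0,0)
Op 5: inc R1 by 1 -> R1=(0,1,0,0) value=1
Op 6: merge R1<->R3 -> R1=(0,1,0,0) R3=(0,1,0,0)

Answer: 0 1 0 0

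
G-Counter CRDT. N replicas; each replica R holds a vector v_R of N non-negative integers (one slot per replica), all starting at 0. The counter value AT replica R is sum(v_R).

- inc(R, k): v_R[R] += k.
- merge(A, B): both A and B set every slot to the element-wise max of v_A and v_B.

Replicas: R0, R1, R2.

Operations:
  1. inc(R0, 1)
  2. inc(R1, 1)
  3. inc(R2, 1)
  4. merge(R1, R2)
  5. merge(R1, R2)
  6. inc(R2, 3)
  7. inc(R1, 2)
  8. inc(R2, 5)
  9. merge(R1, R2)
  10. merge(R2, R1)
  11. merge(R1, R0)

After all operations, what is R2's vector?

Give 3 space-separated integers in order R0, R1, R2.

Answer: 0 3 9

Derivation:
Op 1: inc R0 by 1 -> R0=(1,0,0) value=1
Op 2: inc R1 by 1 -> R1=(0,1,0) value=1
Op 3: inc R2 by 1 -> R2=(0,0,1) value=1
Op 4: merge R1<->R2 -> R1=(0,1,1) R2=(0,1,1)
Op 5: merge R1<->R2 -> R1=(0,1,1) R2=(0,1,1)
Op 6: inc R2 by 3 -> R2=(0,1,4) value=5
Op 7: inc R1 by 2 -> R1=(0,3,1) value=4
Op 8: inc R2 by 5 -> R2=(0,1,9) value=10
Op 9: merge R1<->R2 -> R1=(0,3,9) R2=(0,3,9)
Op 10: merge R2<->R1 -> R2=(0,3,9) R1=(0,3,9)
Op 11: merge R1<->R0 -> R1=(1,3,9) R0=(1,3,9)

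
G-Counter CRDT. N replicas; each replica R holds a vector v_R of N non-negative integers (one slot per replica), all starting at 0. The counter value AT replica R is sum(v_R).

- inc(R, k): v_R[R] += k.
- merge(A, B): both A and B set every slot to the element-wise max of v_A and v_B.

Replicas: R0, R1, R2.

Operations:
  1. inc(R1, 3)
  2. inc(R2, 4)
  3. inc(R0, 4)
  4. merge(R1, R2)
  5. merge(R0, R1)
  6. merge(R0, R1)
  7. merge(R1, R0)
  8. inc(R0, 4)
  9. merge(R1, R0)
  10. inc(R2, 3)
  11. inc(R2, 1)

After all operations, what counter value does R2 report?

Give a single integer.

Op 1: inc R1 by 3 -> R1=(0,3,0) value=3
Op 2: inc R2 by 4 -> R2=(0,0,4) value=4
Op 3: inc R0 by 4 -> R0=(4,0,0) value=4
Op 4: merge R1<->R2 -> R1=(0,3,4) R2=(0,3,4)
Op 5: merge R0<->R1 -> R0=(4,3,4) R1=(4,3,4)
Op 6: merge R0<->R1 -> R0=(4,3,4) R1=(4,3,4)
Op 7: merge R1<->R0 -> R1=(4,3,4) R0=(4,3,4)
Op 8: inc R0 by 4 -> R0=(8,3,4) value=15
Op 9: merge R1<->R0 -> R1=(8,3,4) R0=(8,3,4)
Op 10: inc R2 by 3 -> R2=(0,3,7) value=10
Op 11: inc R2 by 1 -> R2=(0,3,8) value=11

Answer: 11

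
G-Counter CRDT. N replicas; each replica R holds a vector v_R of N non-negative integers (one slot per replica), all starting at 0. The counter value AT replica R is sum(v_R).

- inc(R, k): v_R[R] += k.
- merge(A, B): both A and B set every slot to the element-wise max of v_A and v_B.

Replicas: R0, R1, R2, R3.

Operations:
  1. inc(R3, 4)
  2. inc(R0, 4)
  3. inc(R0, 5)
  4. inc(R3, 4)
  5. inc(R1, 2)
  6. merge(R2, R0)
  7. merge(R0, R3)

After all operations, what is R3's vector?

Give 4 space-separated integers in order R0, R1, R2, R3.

Op 1: inc R3 by 4 -> R3=(0,0,0,4) value=4
Op 2: inc R0 by 4 -> R0=(4,0,0,0) value=4
Op 3: inc R0 by 5 -> R0=(9,0,0,0) value=9
Op 4: inc R3 by 4 -> R3=(0,0,0,8) value=8
Op 5: inc R1 by 2 -> R1=(0,2,0,0) value=2
Op 6: merge R2<->R0 -> R2=(9,0,0,0) R0=(9,0,0,0)
Op 7: merge R0<->R3 -> R0=(9,0,0,8) R3=(9,0,0,8)

Answer: 9 0 0 8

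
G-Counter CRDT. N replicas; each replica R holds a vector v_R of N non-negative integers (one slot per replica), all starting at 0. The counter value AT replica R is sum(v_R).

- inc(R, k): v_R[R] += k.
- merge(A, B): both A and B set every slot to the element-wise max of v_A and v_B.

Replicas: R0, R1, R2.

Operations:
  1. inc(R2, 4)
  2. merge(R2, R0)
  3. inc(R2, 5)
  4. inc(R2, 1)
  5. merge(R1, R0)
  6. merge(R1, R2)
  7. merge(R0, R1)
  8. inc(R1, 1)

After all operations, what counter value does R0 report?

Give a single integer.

Answer: 10

Derivation:
Op 1: inc R2 by 4 -> R2=(0,0,4) value=4
Op 2: merge R2<->R0 -> R2=(0,0,4) R0=(0,0,4)
Op 3: inc R2 by 5 -> R2=(0,0,9) value=9
Op 4: inc R2 by 1 -> R2=(0,0,10) value=10
Op 5: merge R1<->R0 -> R1=(0,0,4) R0=(0,0,4)
Op 6: merge R1<->R2 -> R1=(0,0,10) R2=(0,0,10)
Op 7: merge R0<->R1 -> R0=(0,0,10) R1=(0,0,10)
Op 8: inc R1 by 1 -> R1=(0,1,10) value=11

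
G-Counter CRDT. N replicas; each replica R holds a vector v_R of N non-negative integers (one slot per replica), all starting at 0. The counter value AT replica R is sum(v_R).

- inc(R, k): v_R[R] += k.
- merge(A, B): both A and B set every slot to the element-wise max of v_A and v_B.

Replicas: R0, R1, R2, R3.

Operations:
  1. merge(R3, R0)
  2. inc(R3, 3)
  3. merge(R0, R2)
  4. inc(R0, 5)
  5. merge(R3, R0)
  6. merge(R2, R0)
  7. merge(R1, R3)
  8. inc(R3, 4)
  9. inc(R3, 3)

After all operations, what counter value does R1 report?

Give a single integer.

Answer: 8

Derivation:
Op 1: merge R3<->R0 -> R3=(0,0,0,0) R0=(0,0,0,0)
Op 2: inc R3 by 3 -> R3=(0,0,0,3) value=3
Op 3: merge R0<->R2 -> R0=(0,0,0,0) R2=(0,0,0,0)
Op 4: inc R0 by 5 -> R0=(5,0,0,0) value=5
Op 5: merge R3<->R0 -> R3=(5,0,0,3) R0=(5,0,0,3)
Op 6: merge R2<->R0 -> R2=(5,0,0,3) R0=(5,0,0,3)
Op 7: merge R1<->R3 -> R1=(5,0,0,3) R3=(5,0,0,3)
Op 8: inc R3 by 4 -> R3=(5,0,0,7) value=12
Op 9: inc R3 by 3 -> R3=(5,0,0,10) value=15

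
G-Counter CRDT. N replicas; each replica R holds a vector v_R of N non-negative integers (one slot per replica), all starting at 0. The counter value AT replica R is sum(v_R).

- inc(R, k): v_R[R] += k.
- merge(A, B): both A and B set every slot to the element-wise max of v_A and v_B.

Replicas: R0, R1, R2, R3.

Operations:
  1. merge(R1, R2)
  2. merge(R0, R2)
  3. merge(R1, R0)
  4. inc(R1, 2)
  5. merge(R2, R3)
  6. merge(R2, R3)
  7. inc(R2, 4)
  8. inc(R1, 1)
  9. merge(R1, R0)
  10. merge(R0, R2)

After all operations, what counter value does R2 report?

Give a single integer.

Answer: 7

Derivation:
Op 1: merge R1<->R2 -> R1=(0,0,0,0) R2=(0,0,0,0)
Op 2: merge R0<->R2 -> R0=(0,0,0,0) R2=(0,0,0,0)
Op 3: merge R1<->R0 -> R1=(0,0,0,0) R0=(0,0,0,0)
Op 4: inc R1 by 2 -> R1=(0,2,0,0) value=2
Op 5: merge R2<->R3 -> R2=(0,0,0,0) R3=(0,0,0,0)
Op 6: merge R2<->R3 -> R2=(0,0,0,0) R3=(0,0,0,0)
Op 7: inc R2 by 4 -> R2=(0,0,4,0) value=4
Op 8: inc R1 by 1 -> R1=(0,3,0,0) value=3
Op 9: merge R1<->R0 -> R1=(0,3,0,0) R0=(0,3,0,0)
Op 10: merge R0<->R2 -> R0=(0,3,4,0) R2=(0,3,4,0)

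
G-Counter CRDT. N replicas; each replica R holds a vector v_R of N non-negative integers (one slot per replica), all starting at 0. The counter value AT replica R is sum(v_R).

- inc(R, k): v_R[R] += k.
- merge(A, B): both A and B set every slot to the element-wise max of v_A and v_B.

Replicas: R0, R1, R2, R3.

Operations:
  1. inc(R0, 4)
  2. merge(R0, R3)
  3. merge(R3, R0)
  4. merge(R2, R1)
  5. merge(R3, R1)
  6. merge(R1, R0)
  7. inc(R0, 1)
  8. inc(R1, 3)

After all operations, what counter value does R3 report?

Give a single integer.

Op 1: inc R0 by 4 -> R0=(4,0,0,0) value=4
Op 2: merge R0<->R3 -> R0=(4,0,0,0) R3=(4,0,0,0)
Op 3: merge R3<->R0 -> R3=(4,0,0,0) R0=(4,0,0,0)
Op 4: merge R2<->R1 -> R2=(0,0,0,0) R1=(0,0,0,0)
Op 5: merge R3<->R1 -> R3=(4,0,0,0) R1=(4,0,0,0)
Op 6: merge R1<->R0 -> R1=(4,0,0,0) R0=(4,0,0,0)
Op 7: inc R0 by 1 -> R0=(5,0,0,0) value=5
Op 8: inc R1 by 3 -> R1=(4,3,0,0) value=7

Answer: 4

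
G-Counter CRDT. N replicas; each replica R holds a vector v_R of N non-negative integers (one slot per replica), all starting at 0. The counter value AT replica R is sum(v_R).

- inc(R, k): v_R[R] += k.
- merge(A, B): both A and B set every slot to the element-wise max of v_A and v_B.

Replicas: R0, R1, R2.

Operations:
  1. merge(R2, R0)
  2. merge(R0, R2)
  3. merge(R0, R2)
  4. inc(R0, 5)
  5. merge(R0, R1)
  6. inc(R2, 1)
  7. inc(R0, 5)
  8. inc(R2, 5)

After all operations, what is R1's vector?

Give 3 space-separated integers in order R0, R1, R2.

Answer: 5 0 0

Derivation:
Op 1: merge R2<->R0 -> R2=(0,0,0) R0=(0,0,0)
Op 2: merge R0<->R2 -> R0=(0,0,0) R2=(0,0,0)
Op 3: merge R0<->R2 -> R0=(0,0,0) R2=(0,0,0)
Op 4: inc R0 by 5 -> R0=(5,0,0) value=5
Op 5: merge R0<->R1 -> R0=(5,0,0) R1=(5,0,0)
Op 6: inc R2 by 1 -> R2=(0,0,1) value=1
Op 7: inc R0 by 5 -> R0=(10,0,0) value=10
Op 8: inc R2 by 5 -> R2=(0,0,6) value=6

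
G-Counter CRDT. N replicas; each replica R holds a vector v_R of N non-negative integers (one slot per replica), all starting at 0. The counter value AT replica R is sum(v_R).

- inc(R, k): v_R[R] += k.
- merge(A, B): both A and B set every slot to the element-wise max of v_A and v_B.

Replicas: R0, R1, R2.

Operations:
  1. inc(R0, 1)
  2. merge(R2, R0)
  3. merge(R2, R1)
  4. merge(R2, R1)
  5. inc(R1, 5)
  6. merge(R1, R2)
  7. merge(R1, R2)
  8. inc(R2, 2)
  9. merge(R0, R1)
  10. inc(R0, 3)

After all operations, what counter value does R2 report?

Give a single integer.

Op 1: inc R0 by 1 -> R0=(1,0,0) value=1
Op 2: merge R2<->R0 -> R2=(1,0,0) R0=(1,0,0)
Op 3: merge R2<->R1 -> R2=(1,0,0) R1=(1,0,0)
Op 4: merge R2<->R1 -> R2=(1,0,0) R1=(1,0,0)
Op 5: inc R1 by 5 -> R1=(1,5,0) value=6
Op 6: merge R1<->R2 -> R1=(1,5,0) R2=(1,5,0)
Op 7: merge R1<->R2 -> R1=(1,5,0) R2=(1,5,0)
Op 8: inc R2 by 2 -> R2=(1,5,2) value=8
Op 9: merge R0<->R1 -> R0=(1,5,0) R1=(1,5,0)
Op 10: inc R0 by 3 -> R0=(4,5,0) value=9

Answer: 8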